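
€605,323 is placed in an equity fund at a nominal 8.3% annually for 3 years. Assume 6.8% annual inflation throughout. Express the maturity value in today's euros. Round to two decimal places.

€631,188.08

Nominal value at maturity: €605,323 × (1 + 8.3%)^3 ≈ €768,904.75.
Price-level factor over 3 years: (1 + 6.8%)^3 = 1.218186432.
The maturity value deflated by that factor is the answer in today's purchasing power.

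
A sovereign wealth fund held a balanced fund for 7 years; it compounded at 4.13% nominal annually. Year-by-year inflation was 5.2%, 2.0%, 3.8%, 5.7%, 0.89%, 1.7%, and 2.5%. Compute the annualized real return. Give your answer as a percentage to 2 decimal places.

1.00%

Cumulative inflation factor: 1.052 × 1.020 × 1.038 × 1.057 × 1.0089 × 1.017 × 1.025 ≈ 1.23817.
Nominal growth factor: 1.32749. Real growth factor = 1.32749 / 1.23817 ≈ 1.07214.
Annualized: 1.07214^(1/7) − 1 ≈ 0.01000.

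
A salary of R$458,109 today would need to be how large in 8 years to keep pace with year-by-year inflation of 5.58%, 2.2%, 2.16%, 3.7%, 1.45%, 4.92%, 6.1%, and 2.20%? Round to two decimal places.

R$604,418.34

Cumulative price-level factor: 1.0558 × 1.022 × 1.0216 × 1.037 × 1.0145 × 1.0492 × 1.061 × 1.0220 ≈ 1.3193766905.
The nominal amount required is R$458,109 scaled up by that factor.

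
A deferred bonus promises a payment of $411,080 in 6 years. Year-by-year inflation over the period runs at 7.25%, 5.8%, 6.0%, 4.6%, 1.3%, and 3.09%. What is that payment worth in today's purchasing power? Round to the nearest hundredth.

$312,881.47

Price-level factor over 6 years: 1.0725 × 1.058 × 1.060 × 1.046 × 1.013 × 1.0309 ≈ 1.3138521719.
Purchasing power today: $411,080 divided by that factor.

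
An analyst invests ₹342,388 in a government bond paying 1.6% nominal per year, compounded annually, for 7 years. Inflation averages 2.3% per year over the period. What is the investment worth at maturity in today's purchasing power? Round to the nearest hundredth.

₹326,321.02

Nominal value at maturity: ₹342,388 × (1 + 1.6%)^7 ≈ ₹382,626.01.
Price-level factor over 7 years: (1 + 2.3%)^7 ≈ 1.1725447756.
The maturity value deflated by that factor is the answer in today's purchasing power.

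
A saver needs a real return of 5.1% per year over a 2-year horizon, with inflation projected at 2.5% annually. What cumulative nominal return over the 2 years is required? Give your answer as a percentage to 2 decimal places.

16.05%

Required annual nominal rate: (1+5.1%)(1+2.5%) − 1 = 7.7275%.
Cumulative over 2 years: (1 + 0.077275)^2 − 1 ≈ 0.16052.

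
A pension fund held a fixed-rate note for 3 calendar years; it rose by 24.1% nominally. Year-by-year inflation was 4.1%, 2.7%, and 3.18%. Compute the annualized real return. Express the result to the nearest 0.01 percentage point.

4.00%

Cumulative inflation factor: 1.041 × 1.027 × 1.0318 ≈ 1.10310.
Nominal growth factor: 1.24100. Real growth factor = 1.24100 / 1.10310 ≈ 1.12501.
Annualized: 1.12501^(1/3) − 1 ≈ 0.04004.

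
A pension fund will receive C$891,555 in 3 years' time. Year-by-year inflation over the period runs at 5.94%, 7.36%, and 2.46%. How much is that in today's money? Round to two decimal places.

C$765,052.64

Price-level factor over 3 years: 1.0594 × 1.0736 × 1.0246 ≈ 1.1653511873.
Purchasing power today: C$891,555 divided by that factor.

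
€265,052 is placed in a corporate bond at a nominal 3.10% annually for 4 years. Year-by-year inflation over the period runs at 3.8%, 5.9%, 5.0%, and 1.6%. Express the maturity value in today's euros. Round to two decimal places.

€255,381.50

Nominal value at maturity: €265,052 × (1 + 3.10%)^4 ≈ €299,478.57.
Price-level factor over 4 years: 1.038 × 1.059 × 1.050 × 1.016 = 1.1726713656.
The maturity value deflated by that factor is the answer in today's purchasing power.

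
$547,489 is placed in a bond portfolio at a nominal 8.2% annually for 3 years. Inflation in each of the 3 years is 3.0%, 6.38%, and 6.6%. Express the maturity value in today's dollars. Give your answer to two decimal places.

$593,748.83

Nominal value at maturity: $547,489 × (1 + 8.2%)^3 ≈ $693,517.11.
Price-level factor over 3 years: 1.030 × 1.0638 × 1.066 = 1.168031124.
The maturity value deflated by that factor is the answer in today's purchasing power.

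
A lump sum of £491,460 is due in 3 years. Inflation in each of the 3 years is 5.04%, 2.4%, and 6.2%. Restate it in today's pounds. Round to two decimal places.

£430,238.22

Price-level factor over 3 years: 1.0504 × 1.024 × 1.062 = 1.1422973952.
Purchasing power today: £491,460 divided by that factor.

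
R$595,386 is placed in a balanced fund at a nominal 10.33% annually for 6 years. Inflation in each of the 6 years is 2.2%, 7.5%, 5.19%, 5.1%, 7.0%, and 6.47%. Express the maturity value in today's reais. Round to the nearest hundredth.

Nominal value at maturity: R$595,386 × (1 + 10.33%)^6 ≈ R$1,073,891.31.
Price-level factor over 6 years: 1.022 × 1.075 × 1.0519 × 1.051 × 1.070 × 1.0647 ≈ 1.3837179123.
The maturity value deflated by that factor is the answer in today's purchasing power.

R$776,091.21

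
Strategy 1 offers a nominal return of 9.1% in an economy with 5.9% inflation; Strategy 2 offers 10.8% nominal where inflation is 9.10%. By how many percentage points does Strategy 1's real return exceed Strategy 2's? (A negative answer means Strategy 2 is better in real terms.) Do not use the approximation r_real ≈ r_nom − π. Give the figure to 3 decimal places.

Strategy 1 real return: 1.091/1.059 − 1 = 3.0217%.
Strategy 2 real return: 1.108/1.0910 − 1 = 1.5582%.
Difference: 3.0217 − 1.5582 = 1.4635 pp.

1.464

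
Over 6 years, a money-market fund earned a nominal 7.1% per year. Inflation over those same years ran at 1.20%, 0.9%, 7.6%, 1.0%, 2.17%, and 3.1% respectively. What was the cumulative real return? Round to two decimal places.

Cumulative inflation factor: 1.0120 × 1.009 × 1.076 × 1.010 × 1.0217 × 1.031 ≈ 1.16893.
Nominal growth factor: 1.50917. Real growth factor = 1.50917 / 1.16893 ≈ 1.29107.
Total real return ≈ 29.1069%.

29.11%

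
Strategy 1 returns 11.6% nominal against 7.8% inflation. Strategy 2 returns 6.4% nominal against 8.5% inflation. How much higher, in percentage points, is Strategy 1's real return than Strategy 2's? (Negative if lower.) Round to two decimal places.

5.46

Strategy 1 real return: 1.116/1.078 − 1 = 3.525%.
Strategy 2 real return: 1.064/1.085 − 1 = -1.935%.
Difference: 3.525 − (-1.935) = 5.460 pp.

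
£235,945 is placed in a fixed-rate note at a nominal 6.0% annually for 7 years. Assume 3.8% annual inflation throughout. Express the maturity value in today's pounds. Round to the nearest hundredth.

Nominal value at maturity: £235,945 × (1 + 6.0%)^7 ≈ £354,774.04.
Price-level factor over 7 years: (1 + 3.8%)^7 ≈ 1.2983191849.
Dividing the nominal maturity value by the price-level factor gives the value in today's money.

£273,256.41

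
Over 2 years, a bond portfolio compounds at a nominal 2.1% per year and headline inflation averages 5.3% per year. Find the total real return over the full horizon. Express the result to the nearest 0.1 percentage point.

The annual real rate is (1+2.1%)/(1+5.3%) − 1 = -3.0389%.
Compounded over 2 years: (1 + -0.030389)^2 − 1 ≈ -0.05986.

-6.0%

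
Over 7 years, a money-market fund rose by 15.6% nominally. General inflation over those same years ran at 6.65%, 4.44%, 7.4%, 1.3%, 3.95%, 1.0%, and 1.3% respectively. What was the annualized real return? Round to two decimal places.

Cumulative inflation factor: 1.0665 × 1.0444 × 1.074 × 1.013 × 1.0395 × 1.010 × 1.013 ≈ 1.28883.
Nominal growth factor: 1.15600. Real growth factor = 1.15600 / 1.28883 ≈ 0.89694.
Annualized: 0.89694^(1/7) − 1 ≈ -0.01542.

-1.54%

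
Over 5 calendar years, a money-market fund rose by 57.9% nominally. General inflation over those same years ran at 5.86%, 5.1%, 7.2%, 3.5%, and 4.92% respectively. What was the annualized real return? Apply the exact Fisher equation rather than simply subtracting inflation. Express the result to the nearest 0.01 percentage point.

Cumulative inflation factor: 1.0586 × 1.051 × 1.072 × 1.035 × 1.0492 ≈ 1.29517.
Nominal growth factor: 1.57900. Real growth factor = 1.57900 / 1.29517 ≈ 1.21914.
Annualized: 1.21914^(1/5) − 1 ≈ 0.04043.

4.04%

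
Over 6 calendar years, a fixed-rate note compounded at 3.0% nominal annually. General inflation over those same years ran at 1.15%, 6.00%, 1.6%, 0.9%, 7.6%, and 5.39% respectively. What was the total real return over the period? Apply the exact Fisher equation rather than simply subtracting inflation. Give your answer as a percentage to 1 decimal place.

Cumulative inflation factor: 1.0115 × 1.0600 × 1.016 × 1.009 × 1.076 × 1.0539 ≈ 1.24643.
Nominal growth factor: 1.19405. Real growth factor = 1.19405 / 1.24643 ≈ 0.95798.
Total real return ≈ -4.2023%.

-4.2%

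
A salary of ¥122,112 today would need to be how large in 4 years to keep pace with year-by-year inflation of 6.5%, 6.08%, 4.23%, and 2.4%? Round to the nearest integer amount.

Cumulative price-level factor: 1.065 × 1.0608 × 1.0423 × 1.024 ≈ 1.2058014818.
The nominal amount required is ¥122,112 scaled up by that factor.

¥147,243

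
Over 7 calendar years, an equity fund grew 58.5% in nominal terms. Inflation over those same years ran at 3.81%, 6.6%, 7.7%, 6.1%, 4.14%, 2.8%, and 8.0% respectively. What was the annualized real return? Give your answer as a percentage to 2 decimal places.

1.16%

Cumulative inflation factor: 1.0381 × 1.066 × 1.077 × 1.061 × 1.0414 × 1.028 × 1.080 ≈ 1.46205.
Nominal growth factor: 1.58500. Real growth factor = 1.58500 / 1.46205 ≈ 1.08409.
Annualized: 1.08409^(1/7) − 1 ≈ 0.01160.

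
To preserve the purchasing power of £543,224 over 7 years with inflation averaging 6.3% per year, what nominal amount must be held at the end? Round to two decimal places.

Cumulative price-level factor: (1+6.3%)^7 ≈ 1.5336732814.
Multiplying £543,224 by the price-level factor gives the future nominal sum.

£833,128.13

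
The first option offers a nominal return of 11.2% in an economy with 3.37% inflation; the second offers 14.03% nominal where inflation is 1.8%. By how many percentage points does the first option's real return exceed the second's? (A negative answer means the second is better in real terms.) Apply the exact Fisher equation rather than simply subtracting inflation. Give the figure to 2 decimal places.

The first option real return: 1.112/1.0337 − 1 = 7.575%.
The second real return: 1.1403/1.018 − 1 = 12.014%.
Difference: 7.575 − 12.014 = -4.439 pp.

-4.44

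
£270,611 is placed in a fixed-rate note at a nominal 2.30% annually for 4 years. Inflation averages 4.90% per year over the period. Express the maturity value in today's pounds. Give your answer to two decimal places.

£244,763.15

Nominal value at maturity: £270,611 × (1 + 2.30%)^4 ≈ £296,379.38.
Price-level factor over 4 years: (1 + 4.90%)^4 ≈ 1.2108823608.
Dividing the nominal maturity value by the price-level factor gives the value in today's money.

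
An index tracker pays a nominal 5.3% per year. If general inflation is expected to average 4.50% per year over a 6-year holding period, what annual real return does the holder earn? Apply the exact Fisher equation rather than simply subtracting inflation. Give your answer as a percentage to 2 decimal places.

0.77%

With constant rates the annual real return is the same each year: (1+5.3%)/(1+4.50%) − 1 = 0.00766.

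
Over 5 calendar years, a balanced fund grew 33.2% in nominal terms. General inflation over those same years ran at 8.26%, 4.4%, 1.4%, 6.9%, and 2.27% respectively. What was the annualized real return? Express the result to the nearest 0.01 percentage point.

Cumulative inflation factor: 1.0826 × 1.044 × 1.014 × 1.069 × 1.0227 ≈ 1.25295.
Nominal growth factor: 1.33200. Real growth factor = 1.33200 / 1.25295 ≈ 1.06309.
Annualized: 1.06309^(1/5) − 1 ≈ 0.01231.

1.23%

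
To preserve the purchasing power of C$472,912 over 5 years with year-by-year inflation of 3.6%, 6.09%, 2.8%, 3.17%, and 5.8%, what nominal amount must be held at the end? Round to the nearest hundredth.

C$583,239.26

Cumulative price-level factor: 1.036 × 1.0609 × 1.028 × 1.0317 × 1.058 ≈ 1.2332934294.
Multiplying C$472,912 by the price-level factor gives the future nominal sum.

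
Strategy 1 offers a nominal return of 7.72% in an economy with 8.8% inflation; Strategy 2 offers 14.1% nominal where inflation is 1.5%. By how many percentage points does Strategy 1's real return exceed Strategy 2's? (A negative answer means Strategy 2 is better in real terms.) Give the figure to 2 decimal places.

Strategy 1 real return: 1.0772/1.088 − 1 = -0.993%.
Strategy 2 real return: 1.141/1.015 − 1 = 12.414%.
Difference: -0.993 − 12.414 = -13.407 pp.

-13.41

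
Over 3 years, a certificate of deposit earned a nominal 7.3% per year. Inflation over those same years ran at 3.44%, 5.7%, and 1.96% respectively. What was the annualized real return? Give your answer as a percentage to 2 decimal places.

Cumulative inflation factor: 1.0344 × 1.057 × 1.0196 ≈ 1.11479.
Nominal growth factor: 1.23538. Real growth factor = 1.23538 / 1.11479 ≈ 1.10817.
Annualized: 1.10817^(1/3) − 1 ≈ 0.03483.

3.48%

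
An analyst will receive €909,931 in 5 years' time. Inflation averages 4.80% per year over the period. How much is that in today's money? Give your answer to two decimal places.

Price-level factor over 5 years: (1 + 4.80%)^5 ≈ 1.2641727169.
Purchasing power today: €909,931 divided by that factor.

€719,783.77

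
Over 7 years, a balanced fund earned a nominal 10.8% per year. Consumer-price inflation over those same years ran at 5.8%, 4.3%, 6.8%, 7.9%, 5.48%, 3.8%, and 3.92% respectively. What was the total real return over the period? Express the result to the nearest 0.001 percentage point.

Cumulative inflation factor: 1.058 × 1.043 × 1.068 × 1.079 × 1.0548 × 1.038 × 1.0392 ≈ 1.44687.
Nominal growth factor: 2.05012. Real growth factor = 2.05012 / 1.44687 ≈ 1.41693.
Total real return ≈ 41.6932%.

41.693%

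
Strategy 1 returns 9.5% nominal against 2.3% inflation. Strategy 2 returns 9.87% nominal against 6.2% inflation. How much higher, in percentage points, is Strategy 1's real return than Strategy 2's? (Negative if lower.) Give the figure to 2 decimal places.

Strategy 1 real return: 1.095/1.023 − 1 = 7.038%.
Strategy 2 real return: 1.0987/1.062 − 1 = 3.456%.
Difference: 7.038 − 3.456 = 3.582 pp.

3.58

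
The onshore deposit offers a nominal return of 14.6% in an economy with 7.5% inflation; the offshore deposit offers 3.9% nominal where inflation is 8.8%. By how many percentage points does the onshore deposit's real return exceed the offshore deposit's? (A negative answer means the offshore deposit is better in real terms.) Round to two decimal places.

The onshore deposit real return: 1.146/1.075 − 1 = 6.605%.
The offshore deposit real return: 1.039/1.088 − 1 = -4.504%.
Difference: 6.605 − (-4.504) = 11.109 pp.

11.11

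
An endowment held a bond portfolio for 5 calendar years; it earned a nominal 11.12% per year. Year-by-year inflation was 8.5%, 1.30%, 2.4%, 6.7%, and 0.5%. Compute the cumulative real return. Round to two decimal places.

40.38%

Cumulative inflation factor: 1.085 × 1.0130 × 1.024 × 1.067 × 1.005 ≈ 1.20690.
Nominal growth factor: 1.69419. Real growth factor = 1.69419 / 1.20690 ≈ 1.40376.
Total real return ≈ 40.3756%.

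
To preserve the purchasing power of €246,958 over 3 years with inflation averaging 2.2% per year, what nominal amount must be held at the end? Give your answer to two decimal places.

Cumulative price-level factor: (1+2.2%)^3 = 1.067462648.
Multiplying €246,958 by the price-level factor gives the future nominal sum.

€263,618.44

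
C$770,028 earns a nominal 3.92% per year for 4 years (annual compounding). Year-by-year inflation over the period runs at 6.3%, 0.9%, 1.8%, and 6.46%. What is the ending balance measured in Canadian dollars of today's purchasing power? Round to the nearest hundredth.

Nominal value at maturity: C$770,028 × (1 + 3.92%)^4 ≈ C$898,055.28.
Price-level factor over 4 years: 1.063 × 1.009 × 1.018 × 1.0646 ≈ 1.1624082151.
The maturity value deflated by that factor is the answer in today's purchasing power.

C$772,581.67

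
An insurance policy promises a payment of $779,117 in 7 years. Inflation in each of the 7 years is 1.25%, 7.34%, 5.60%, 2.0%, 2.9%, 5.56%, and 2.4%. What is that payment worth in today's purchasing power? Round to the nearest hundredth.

$598,366.48

Price-level factor over 7 years: 1.0125 × 1.0734 × 1.0560 × 1.020 × 1.029 × 1.0556 × 1.024 ≈ 1.3020732769.
Purchasing power today: $779,117 divided by that factor.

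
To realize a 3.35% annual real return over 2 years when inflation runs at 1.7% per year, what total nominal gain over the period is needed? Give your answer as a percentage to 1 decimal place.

10.5%

Required annual nominal rate: (1+3.35%)(1+1.7%) − 1 = 5.10695%.
Cumulative over 2 years: (1 + 0.0510695)^2 − 1 ≈ 0.10475.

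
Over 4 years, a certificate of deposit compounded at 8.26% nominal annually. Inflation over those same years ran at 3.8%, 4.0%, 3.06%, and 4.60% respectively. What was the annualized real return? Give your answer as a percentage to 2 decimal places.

Cumulative inflation factor: 1.038 × 1.040 × 1.0306 × 1.0460 ≈ 1.16373.
Nominal growth factor: 1.37364. Real growth factor = 1.37364 / 1.16373 ≈ 1.18037.
Annualized: 1.18037^(1/4) − 1 ≈ 0.04233.

4.23%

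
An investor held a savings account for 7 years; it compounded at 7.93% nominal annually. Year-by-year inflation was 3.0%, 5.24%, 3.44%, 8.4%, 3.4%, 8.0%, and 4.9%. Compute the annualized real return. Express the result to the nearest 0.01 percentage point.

2.62%

Cumulative inflation factor: 1.030 × 1.0524 × 1.0344 × 1.084 × 1.034 × 1.080 × 1.049 ≈ 1.42382.
Nominal growth factor: 1.70606. Real growth factor = 1.70606 / 1.42382 ≈ 1.19823.
Annualized: 1.19823^(1/7) − 1 ≈ 0.02617.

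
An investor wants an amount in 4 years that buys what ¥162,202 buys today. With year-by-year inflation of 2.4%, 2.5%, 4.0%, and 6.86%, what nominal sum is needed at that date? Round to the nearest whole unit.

¥189,203

Cumulative price-level factor: 1.024 × 1.025 × 1.040 × 1.0686 = 1.1664666624.
Multiplying ¥162,202 by the price-level factor gives the future nominal sum.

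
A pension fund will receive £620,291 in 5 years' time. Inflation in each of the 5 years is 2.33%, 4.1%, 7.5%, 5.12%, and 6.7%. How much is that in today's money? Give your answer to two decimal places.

Price-level factor over 5 years: 1.0233 × 1.041 × 1.075 × 1.0512 × 1.067 ≈ 1.2844344329.
Purchasing power today: £620,291 divided by that factor.

£482,929.28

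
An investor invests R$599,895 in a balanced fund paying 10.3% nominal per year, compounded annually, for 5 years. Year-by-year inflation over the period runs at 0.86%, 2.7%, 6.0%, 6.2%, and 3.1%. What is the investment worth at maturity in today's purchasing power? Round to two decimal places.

Nominal value at maturity: R$599,895 × (1 + 10.3%)^5 ≈ R$979,383.55.
Price-level factor over 5 years: 1.0086 × 1.027 × 1.060 × 1.062 × 1.031 ≈ 1.2022047919.
Dividing the nominal maturity value by the price-level factor gives the value in today's money.

R$814,656.17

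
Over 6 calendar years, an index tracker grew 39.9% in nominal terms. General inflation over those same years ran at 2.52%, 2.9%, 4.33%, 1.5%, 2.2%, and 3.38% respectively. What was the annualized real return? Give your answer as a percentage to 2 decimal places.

2.87%

Cumulative inflation factor: 1.0252 × 1.029 × 1.0433 × 1.015 × 1.022 × 1.0338 ≈ 1.18028.
Nominal growth factor: 1.39900. Real growth factor = 1.39900 / 1.18028 ≈ 1.18531.
Annualized: 1.18531^(1/6) − 1 ≈ 0.02874.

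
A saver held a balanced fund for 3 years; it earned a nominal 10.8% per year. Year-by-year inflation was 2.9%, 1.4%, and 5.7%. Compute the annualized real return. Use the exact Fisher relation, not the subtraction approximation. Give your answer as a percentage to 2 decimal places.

7.24%

Cumulative inflation factor: 1.029 × 1.014 × 1.057 ≈ 1.10288.
Nominal growth factor: 1.36025. Real growth factor = 1.36025 / 1.10288 ≈ 1.23336.
Annualized: 1.23336^(1/3) − 1 ≈ 0.07242.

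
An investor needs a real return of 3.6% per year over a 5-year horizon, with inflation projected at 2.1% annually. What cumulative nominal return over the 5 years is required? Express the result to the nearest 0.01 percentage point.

Required annual nominal rate: (1+3.6%)(1+2.1%) − 1 = 5.7756%.
Cumulative over 5 years: (1 + 0.057756)^5 − 1 ≈ 0.32412.

32.41%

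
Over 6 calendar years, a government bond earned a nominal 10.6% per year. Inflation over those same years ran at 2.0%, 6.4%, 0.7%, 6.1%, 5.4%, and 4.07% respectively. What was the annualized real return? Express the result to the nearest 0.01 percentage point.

6.25%

Cumulative inflation factor: 1.020 × 1.064 × 1.007 × 1.061 × 1.054 × 1.0407 ≈ 1.27190.
Nominal growth factor: 1.83034. Real growth factor = 1.83034 / 1.27190 ≈ 1.43906.
Annualized: 1.43906^(1/6) − 1 ≈ 0.06254.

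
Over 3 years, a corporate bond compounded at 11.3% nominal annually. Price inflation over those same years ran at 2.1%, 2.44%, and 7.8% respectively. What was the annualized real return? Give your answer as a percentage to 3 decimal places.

Cumulative inflation factor: 1.021 × 1.0244 × 1.078 ≈ 1.12749.
Nominal growth factor: 1.37875. Real growth factor = 1.37875 / 1.12749 ≈ 1.22285.
Annualized: 1.22285^(1/3) − 1 ≈ 0.06936.

6.936%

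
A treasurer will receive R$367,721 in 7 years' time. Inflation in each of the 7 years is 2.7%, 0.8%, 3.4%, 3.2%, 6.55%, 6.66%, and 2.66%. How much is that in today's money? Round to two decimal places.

R$285,319.15

Price-level factor over 7 years: 1.027 × 1.008 × 1.034 × 1.032 × 1.0655 × 1.0666 × 1.0266 ≈ 1.2888058689.
Purchasing power today: R$367,721 divided by that factor.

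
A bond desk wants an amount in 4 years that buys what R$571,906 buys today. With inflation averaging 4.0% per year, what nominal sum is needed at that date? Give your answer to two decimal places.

R$669,049.13

Cumulative price-level factor: (1+4.0%)^4 = 1.16985856.
Multiplying R$571,906 by the price-level factor gives the future nominal sum.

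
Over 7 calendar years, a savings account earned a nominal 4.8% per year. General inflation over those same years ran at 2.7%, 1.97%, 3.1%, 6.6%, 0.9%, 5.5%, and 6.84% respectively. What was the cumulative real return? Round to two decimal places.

6.07%

Cumulative inflation factor: 1.027 × 1.0197 × 1.031 × 1.066 × 1.009 × 1.055 × 1.0684 ≈ 1.30899.
Nominal growth factor: 1.38845. Real growth factor = 1.38845 / 1.30899 ≈ 1.06070.
Total real return ≈ 6.0700%.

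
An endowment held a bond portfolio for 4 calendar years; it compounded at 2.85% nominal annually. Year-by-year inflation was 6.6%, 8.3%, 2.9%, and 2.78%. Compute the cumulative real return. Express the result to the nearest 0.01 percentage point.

Cumulative inflation factor: 1.066 × 1.083 × 1.029 × 1.0278 ≈ 1.22098.
Nominal growth factor: 1.11897. Real growth factor = 1.11897 / 1.22098 ≈ 0.91645.
Total real return ≈ -8.3553%.

-8.36%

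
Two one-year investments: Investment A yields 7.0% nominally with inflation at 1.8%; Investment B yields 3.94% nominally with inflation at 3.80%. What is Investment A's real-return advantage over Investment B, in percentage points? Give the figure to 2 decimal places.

4.97

Investment A real return: 1.070/1.018 − 1 = 5.108%.
Investment B real return: 1.0394/1.0380 − 1 = 0.135%.
Difference: 5.108 − 0.135 = 4.973 pp.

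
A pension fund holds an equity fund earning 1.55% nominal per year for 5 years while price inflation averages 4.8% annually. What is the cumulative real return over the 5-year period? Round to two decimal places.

-14.57%

The annual real rate is (1+1.55%)/(1+4.8%) − 1 = -3.1011%.
Compounded over 5 years: (1 + -0.031011)^5 − 1 ≈ -0.14573.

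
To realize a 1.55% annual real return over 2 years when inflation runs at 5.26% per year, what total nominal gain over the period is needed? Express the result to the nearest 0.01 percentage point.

14.26%

Required annual nominal rate: (1+1.55%)(1+5.26%) − 1 = 6.89153%.
Cumulative over 2 years: (1 + 0.0689153)^2 − 1 ≈ 0.14258.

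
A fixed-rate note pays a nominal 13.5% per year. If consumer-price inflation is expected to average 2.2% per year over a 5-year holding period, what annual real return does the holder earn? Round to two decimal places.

With constant rates the annual real return is the same each year: (1+13.5%)/(1+2.2%) − 1 = 0.11057.

11.06%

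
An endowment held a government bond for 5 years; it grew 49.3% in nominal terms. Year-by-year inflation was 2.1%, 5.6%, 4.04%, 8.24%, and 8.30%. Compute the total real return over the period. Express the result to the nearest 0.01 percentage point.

13.54%

Cumulative inflation factor: 1.021 × 1.056 × 1.0404 × 1.0824 × 1.0830 ≈ 1.31494.
Nominal growth factor: 1.49300. Real growth factor = 1.49300 / 1.31494 ≈ 1.13541.
Total real return ≈ 13.5412%.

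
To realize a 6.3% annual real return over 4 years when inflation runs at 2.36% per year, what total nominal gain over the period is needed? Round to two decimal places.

40.17%

Required annual nominal rate: (1+6.3%)(1+2.36%) − 1 = 8.80868%.
Cumulative over 4 years: (1 + 0.0880868)^4 − 1 ≈ 0.40170.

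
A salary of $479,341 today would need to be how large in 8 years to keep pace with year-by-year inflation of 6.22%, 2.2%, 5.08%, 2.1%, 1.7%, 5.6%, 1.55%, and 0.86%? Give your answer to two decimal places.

Cumulative price-level factor: 1.0622 × 1.022 × 1.0508 × 1.021 × 1.017 × 1.056 × 1.0155 × 1.0086 ≈ 1.2811110047.
The nominal amount required is $479,341 scaled up by that factor.

$614,089.03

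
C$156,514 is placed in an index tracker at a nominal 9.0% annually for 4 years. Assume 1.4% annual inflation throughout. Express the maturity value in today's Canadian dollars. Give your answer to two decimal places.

C$208,981.27

Nominal value at maturity: C$156,514 × (1 + 9.0%)^4 ≈ C$220,932.28.
Price-level factor over 4 years: (1 + 1.4%)^4 ≈ 1.0571870144.
Dividing the nominal maturity value by the price-level factor gives the value in today's money.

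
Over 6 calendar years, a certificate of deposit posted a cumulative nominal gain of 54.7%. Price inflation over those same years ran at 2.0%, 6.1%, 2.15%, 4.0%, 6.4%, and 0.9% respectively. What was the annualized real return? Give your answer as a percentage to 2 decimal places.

Cumulative inflation factor: 1.020 × 1.061 × 1.0215 × 1.040 × 1.064 × 1.009 ≈ 1.23430.
Nominal growth factor: 1.54700. Real growth factor = 1.54700 / 1.23430 ≈ 1.25334.
Annualized: 1.25334^(1/6) − 1 ≈ 0.03835.

3.84%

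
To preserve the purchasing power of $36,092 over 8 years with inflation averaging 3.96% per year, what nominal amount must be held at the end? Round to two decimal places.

Cumulative price-level factor: (1+3.96%)^8 ≈ 1.3643637330.
The nominal amount required is $36,092 scaled up by that factor.

$49,242.62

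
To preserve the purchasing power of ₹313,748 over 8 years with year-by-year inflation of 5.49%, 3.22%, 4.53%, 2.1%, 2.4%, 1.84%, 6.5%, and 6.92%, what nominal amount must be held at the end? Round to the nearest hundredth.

₹432,961.93

Cumulative price-level factor: 1.0549 × 1.0322 × 1.0453 × 1.021 × 1.024 × 1.0184 × 1.065 × 1.0692 ≈ 1.3799671389.
The nominal amount required is ₹313,748 scaled up by that factor.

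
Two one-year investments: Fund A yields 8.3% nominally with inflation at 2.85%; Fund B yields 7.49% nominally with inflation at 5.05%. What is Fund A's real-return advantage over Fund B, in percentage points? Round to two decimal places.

2.98

Fund A real return: 1.083/1.0285 − 1 = 5.299%.
Fund B real return: 1.0749/1.0505 − 1 = 2.323%.
Difference: 5.299 − 2.323 = 2.976 pp.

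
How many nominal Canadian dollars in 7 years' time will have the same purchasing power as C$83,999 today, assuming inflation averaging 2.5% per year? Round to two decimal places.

C$99,848.41

Cumulative price-level factor: (1+2.5%)^7 ≈ 1.1886857537.
The nominal amount required is C$83,999 scaled up by that factor.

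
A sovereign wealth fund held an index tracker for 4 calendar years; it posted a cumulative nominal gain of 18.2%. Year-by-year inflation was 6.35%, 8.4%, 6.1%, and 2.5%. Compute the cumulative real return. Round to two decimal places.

Cumulative inflation factor: 1.0635 × 1.084 × 1.061 × 1.025 ≈ 1.25374.
Nominal growth factor: 1.18200. Real growth factor = 1.18200 / 1.25374 ≈ 0.94278.
Total real return ≈ -5.7218%.

-5.72%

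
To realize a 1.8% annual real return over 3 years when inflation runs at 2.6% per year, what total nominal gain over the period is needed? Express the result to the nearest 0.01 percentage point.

13.94%

Required annual nominal rate: (1+1.8%)(1+2.6%) − 1 = 4.4468%.
Cumulative over 3 years: (1 + 0.044468)^3 − 1 ≈ 0.13942.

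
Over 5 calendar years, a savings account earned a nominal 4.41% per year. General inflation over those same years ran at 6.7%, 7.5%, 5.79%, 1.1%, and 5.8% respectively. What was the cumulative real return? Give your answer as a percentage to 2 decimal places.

Cumulative inflation factor: 1.067 × 1.075 × 1.0579 × 1.011 × 1.058 ≈ 1.29794.
Nominal growth factor: 1.24082. Real growth factor = 1.24082 / 1.29794 ≈ 0.95600.
Total real return ≈ -4.4004%.

-4.40%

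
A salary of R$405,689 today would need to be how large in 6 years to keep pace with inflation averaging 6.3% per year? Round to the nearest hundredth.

Cumulative price-level factor: (1+6.3%)^6 ≈ 1.4427782516.
The nominal amount required is R$405,689 scaled up by that factor.

R$585,319.27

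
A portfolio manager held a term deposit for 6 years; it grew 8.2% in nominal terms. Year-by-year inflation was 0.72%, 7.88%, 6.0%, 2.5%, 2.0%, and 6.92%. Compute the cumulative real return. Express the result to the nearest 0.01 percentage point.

Cumulative inflation factor: 1.0072 × 1.0788 × 1.060 × 1.025 × 1.020 × 1.0692 ≈ 1.28749.
Nominal growth factor: 1.08200. Real growth factor = 1.08200 / 1.28749 ≈ 0.84039.
Total real return ≈ -15.9608%.

-15.96%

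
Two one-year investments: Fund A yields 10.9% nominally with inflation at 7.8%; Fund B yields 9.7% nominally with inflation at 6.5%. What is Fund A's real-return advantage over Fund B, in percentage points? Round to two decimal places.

-0.13

Fund A real return: 1.109/1.078 − 1 = 2.876%.
Fund B real return: 1.097/1.065 − 1 = 3.005%.
Difference: 2.876 − 3.005 = -0.129 pp.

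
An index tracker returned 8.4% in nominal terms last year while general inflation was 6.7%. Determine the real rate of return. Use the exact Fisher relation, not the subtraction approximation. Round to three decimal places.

1.593%

Real return via the Fisher equation: (1 + 8.4%)/(1 + 6.7%) − 1 = 1.084/1.067 − 1 ≈ 0.01593.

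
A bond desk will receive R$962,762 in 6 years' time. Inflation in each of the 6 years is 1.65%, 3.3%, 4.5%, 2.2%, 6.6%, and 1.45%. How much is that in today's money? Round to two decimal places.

R$793,843.32

Price-level factor over 6 years: 1.0165 × 1.033 × 1.045 × 1.022 × 1.066 × 1.0145 ≈ 1.2127859213.
Purchasing power today: R$962,762 divided by that factor.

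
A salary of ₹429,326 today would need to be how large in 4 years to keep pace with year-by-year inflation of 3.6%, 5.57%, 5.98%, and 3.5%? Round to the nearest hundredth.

Cumulative price-level factor: 1.036 × 1.0557 × 1.0598 × 1.035 ≈ 1.1996775779.
Multiplying ₹429,326 by the price-level factor gives the future nominal sum.

₹515,052.78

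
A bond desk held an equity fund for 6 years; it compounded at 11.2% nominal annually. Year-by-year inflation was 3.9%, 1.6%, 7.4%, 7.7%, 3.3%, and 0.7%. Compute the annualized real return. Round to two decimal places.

Cumulative inflation factor: 1.039 × 1.016 × 1.074 × 1.077 × 1.033 × 1.007 ≈ 1.27016.
Nominal growth factor: 1.89073. Real growth factor = 1.89073 / 1.27016 ≈ 1.48857.
Annualized: 1.48857^(1/6) − 1 ≈ 0.06855.

6.86%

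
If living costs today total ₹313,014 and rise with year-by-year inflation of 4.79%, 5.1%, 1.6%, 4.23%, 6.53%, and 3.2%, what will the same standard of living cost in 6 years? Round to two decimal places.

₹401,351.04

Cumulative price-level factor: 1.0479 × 1.051 × 1.016 × 1.0423 × 1.0653 × 1.032 ≈ 1.2822143305.
The nominal amount required is ₹313,014 scaled up by that factor.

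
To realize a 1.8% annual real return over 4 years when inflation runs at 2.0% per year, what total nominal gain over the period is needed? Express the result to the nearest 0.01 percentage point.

Required annual nominal rate: (1+1.8%)(1+2.0%) − 1 = 3.836%.
Cumulative over 4 years: (1 + 0.03836)^4 − 1 ≈ 0.16250.

16.25%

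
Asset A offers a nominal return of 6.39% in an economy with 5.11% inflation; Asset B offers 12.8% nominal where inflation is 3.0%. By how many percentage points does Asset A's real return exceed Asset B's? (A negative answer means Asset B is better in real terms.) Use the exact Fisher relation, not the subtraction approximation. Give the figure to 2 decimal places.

Asset A real return: 1.0639/1.0511 − 1 = 1.218%.
Asset B real return: 1.128/1.030 − 1 = 9.515%.
Difference: 1.218 − 9.515 = -8.297 pp.

-8.30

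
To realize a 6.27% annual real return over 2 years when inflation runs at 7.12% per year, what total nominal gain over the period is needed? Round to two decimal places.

29.59%

Required annual nominal rate: (1+6.27%)(1+7.12%) − 1 = 13.836424%.
Cumulative over 2 years: (1 + 0.13836424)^2 − 1 ≈ 0.29587.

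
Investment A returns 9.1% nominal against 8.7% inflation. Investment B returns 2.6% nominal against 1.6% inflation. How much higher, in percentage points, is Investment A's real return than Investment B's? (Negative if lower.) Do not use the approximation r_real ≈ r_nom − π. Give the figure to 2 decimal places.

-0.62

Investment A real return: 1.091/1.087 − 1 = 0.368%.
Investment B real return: 1.026/1.016 − 1 = 0.984%.
Difference: 0.368 − 0.984 = -0.616 pp.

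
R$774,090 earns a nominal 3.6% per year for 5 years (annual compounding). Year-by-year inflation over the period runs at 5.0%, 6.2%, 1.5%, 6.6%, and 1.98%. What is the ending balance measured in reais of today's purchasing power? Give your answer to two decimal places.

Nominal value at maturity: R$774,090 × (1 + 3.6%)^5 ≈ R$923,826.11.
Price-level factor over 5 years: 1.050 × 1.062 × 1.015 × 1.066 × 1.0198 ≈ 1.2304162846.
Dividing the nominal maturity value by the price-level factor gives the value in today's money.

R$750,824.03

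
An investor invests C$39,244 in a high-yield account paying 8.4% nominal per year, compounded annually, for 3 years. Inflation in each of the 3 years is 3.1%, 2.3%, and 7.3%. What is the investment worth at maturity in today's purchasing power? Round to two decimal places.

Nominal value at maturity: C$39,244 × (1 + 8.4%)^3 ≈ C$49,987.47.
Price-level factor over 3 years: 1.031 × 1.023 × 1.073 = 1.131707049.
Dividing the nominal maturity value by the price-level factor gives the value in today's money.

C$44,169.97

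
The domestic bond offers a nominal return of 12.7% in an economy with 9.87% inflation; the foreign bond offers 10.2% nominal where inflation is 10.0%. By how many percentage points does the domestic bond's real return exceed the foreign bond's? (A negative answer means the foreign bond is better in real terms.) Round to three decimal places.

2.394

The domestic bond real return: 1.127/1.0987 − 1 = 2.5758%.
The foreign bond real return: 1.102/1.100 − 1 = 0.1818%.
Difference: 2.5758 − 0.1818 = 2.3940 pp.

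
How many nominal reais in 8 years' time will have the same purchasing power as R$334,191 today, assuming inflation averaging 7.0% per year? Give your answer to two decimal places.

Cumulative price-level factor: (1+7.0%)^8 ≈ 1.7181861798.
Multiplying R$334,191 by the price-level factor gives the future nominal sum.

R$574,202.36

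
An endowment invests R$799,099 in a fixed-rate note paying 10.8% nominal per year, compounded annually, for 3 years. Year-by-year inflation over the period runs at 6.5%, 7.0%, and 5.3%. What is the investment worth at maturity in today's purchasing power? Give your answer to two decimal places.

R$905,853.80

Nominal value at maturity: R$799,099 × (1 + 10.8%)^3 ≈ R$1,086,975.78.
Price-level factor over 3 years: 1.065 × 1.070 × 1.053 = 1.19994615.
The maturity value deflated by that factor is the answer in today's purchasing power.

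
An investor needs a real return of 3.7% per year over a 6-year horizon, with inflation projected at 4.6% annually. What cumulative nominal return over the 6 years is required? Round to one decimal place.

62.9%

Required annual nominal rate: (1+3.7%)(1+4.6%) − 1 = 8.4702%.
Cumulative over 6 years: (1 + 0.084702)^6 − 1 ≈ 0.62878.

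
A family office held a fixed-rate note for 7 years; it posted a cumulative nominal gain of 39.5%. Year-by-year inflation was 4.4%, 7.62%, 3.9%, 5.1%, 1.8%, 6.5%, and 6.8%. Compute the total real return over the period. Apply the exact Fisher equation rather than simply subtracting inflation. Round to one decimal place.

Cumulative inflation factor: 1.044 × 1.0762 × 1.039 × 1.051 × 1.018 × 1.065 × 1.068 ≈ 1.42063.
Nominal growth factor: 1.39500. Real growth factor = 1.39500 / 1.42063 ≈ 0.98196.
Total real return ≈ -1.8040%.

-1.8%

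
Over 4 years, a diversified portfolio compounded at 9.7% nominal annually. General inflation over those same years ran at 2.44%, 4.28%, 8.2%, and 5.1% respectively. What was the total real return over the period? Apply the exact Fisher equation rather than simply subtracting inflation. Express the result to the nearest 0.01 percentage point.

19.21%

Cumulative inflation factor: 1.0244 × 1.0428 × 1.082 × 1.051 ≈ 1.21479.
Nominal growth factor: 1.44819. Real growth factor = 1.44819 / 1.21479 ≈ 1.19214.
Total real return ≈ 19.2136%.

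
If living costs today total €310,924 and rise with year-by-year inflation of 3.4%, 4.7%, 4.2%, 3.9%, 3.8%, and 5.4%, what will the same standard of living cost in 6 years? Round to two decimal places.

Cumulative price-level factor: 1.034 × 1.047 × 1.042 × 1.039 × 1.038 × 1.054 ≈ 1.2822964837.
The nominal amount required is €310,924 scaled up by that factor.

€398,696.75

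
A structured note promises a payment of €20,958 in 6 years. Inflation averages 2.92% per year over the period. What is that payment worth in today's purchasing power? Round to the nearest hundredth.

Price-level factor over 6 years: (1 + 2.92%)^6 ≈ 1.1884985747.
Purchasing power today: €20,958 divided by that factor.

€17,634.01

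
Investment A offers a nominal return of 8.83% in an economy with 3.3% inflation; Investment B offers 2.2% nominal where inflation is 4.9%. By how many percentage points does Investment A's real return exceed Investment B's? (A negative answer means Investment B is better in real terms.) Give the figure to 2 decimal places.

Investment A real return: 1.0883/1.033 − 1 = 5.353%.
Investment B real return: 1.022/1.049 − 1 = -2.574%.
Difference: 5.353 − (-2.574) = 7.927 pp.

7.93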